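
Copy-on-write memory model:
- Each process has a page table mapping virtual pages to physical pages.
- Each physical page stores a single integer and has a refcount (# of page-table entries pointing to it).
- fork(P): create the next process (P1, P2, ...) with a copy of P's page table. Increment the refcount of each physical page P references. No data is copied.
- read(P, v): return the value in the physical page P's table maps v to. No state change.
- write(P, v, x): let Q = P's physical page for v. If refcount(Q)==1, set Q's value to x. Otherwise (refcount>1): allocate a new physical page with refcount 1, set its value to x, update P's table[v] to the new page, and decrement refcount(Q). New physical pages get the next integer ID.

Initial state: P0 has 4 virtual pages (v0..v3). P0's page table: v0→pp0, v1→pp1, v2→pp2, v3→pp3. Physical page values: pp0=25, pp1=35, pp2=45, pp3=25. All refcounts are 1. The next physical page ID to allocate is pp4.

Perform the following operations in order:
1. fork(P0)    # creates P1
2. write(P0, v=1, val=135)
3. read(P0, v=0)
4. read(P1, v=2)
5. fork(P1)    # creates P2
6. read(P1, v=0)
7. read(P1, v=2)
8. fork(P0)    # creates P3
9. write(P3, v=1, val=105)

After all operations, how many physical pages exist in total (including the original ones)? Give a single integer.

Answer: 6

Derivation:
Op 1: fork(P0) -> P1. 4 ppages; refcounts: pp0:2 pp1:2 pp2:2 pp3:2
Op 2: write(P0, v1, 135). refcount(pp1)=2>1 -> COPY to pp4. 5 ppages; refcounts: pp0:2 pp1:1 pp2:2 pp3:2 pp4:1
Op 3: read(P0, v0) -> 25. No state change.
Op 4: read(P1, v2) -> 45. No state change.
Op 5: fork(P1) -> P2. 5 ppages; refcounts: pp0:3 pp1:2 pp2:3 pp3:3 pp4:1
Op 6: read(P1, v0) -> 25. No state change.
Op 7: read(P1, v2) -> 45. No state change.
Op 8: fork(P0) -> P3. 5 ppages; refcounts: pp0:4 pp1:2 pp2:4 pp3:4 pp4:2
Op 9: write(P3, v1, 105). refcount(pp4)=2>1 -> COPY to pp5. 6 ppages; refcounts: pp0:4 pp1:2 pp2:4 pp3:4 pp4:1 pp5:1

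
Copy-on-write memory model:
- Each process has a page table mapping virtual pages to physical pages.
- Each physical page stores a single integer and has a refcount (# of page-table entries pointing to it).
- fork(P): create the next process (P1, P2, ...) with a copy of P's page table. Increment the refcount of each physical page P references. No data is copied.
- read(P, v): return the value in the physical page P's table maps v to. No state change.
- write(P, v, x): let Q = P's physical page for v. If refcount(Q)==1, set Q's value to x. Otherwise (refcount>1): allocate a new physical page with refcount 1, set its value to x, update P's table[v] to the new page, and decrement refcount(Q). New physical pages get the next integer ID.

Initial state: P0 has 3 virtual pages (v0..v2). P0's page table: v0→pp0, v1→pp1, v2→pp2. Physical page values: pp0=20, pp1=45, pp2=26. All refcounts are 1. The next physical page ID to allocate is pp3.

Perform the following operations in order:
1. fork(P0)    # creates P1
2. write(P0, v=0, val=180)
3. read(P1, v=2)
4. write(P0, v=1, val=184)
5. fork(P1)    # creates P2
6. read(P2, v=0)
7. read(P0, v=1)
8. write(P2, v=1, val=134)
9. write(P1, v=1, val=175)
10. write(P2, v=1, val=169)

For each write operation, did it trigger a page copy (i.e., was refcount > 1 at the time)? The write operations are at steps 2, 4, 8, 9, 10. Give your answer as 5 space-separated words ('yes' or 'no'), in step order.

Op 1: fork(P0) -> P1. 3 ppages; refcounts: pp0:2 pp1:2 pp2:2
Op 2: write(P0, v0, 180). refcount(pp0)=2>1 -> COPY to pp3. 4 ppages; refcounts: pp0:1 pp1:2 pp2:2 pp3:1
Op 3: read(P1, v2) -> 26. No state change.
Op 4: write(P0, v1, 184). refcount(pp1)=2>1 -> COPY to pp4. 5 ppages; refcounts: pp0:1 pp1:1 pp2:2 pp3:1 pp4:1
Op 5: fork(P1) -> P2. 5 ppages; refcounts: pp0:2 pp1:2 pp2:3 pp3:1 pp4:1
Op 6: read(P2, v0) -> 20. No state change.
Op 7: read(P0, v1) -> 184. No state change.
Op 8: write(P2, v1, 134). refcount(pp1)=2>1 -> COPY to pp5. 6 ppages; refcounts: pp0:2 pp1:1 pp2:3 pp3:1 pp4:1 pp5:1
Op 9: write(P1, v1, 175). refcount(pp1)=1 -> write in place. 6 ppages; refcounts: pp0:2 pp1:1 pp2:3 pp3:1 pp4:1 pp5:1
Op 10: write(P2, v1, 169). refcount(pp5)=1 -> write in place. 6 ppages; refcounts: pp0:2 pp1:1 pp2:3 pp3:1 pp4:1 pp5:1

yes yes yes no no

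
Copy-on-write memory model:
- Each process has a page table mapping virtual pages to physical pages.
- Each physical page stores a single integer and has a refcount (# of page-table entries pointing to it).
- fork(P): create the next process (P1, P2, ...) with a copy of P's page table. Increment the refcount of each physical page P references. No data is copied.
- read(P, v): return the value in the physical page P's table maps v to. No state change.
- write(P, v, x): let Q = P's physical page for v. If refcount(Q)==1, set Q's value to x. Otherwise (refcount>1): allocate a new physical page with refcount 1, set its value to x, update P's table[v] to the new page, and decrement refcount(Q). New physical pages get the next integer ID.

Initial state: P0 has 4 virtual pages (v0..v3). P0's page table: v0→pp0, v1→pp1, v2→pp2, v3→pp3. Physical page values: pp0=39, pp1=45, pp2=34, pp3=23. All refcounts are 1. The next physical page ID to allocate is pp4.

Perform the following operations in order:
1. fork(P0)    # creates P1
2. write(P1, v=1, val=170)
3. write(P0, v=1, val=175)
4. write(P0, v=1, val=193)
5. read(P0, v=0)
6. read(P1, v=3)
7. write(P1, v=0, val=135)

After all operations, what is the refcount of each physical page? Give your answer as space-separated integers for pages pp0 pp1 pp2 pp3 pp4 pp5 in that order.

Answer: 1 1 2 2 1 1

Derivation:
Op 1: fork(P0) -> P1. 4 ppages; refcounts: pp0:2 pp1:2 pp2:2 pp3:2
Op 2: write(P1, v1, 170). refcount(pp1)=2>1 -> COPY to pp4. 5 ppages; refcounts: pp0:2 pp1:1 pp2:2 pp3:2 pp4:1
Op 3: write(P0, v1, 175). refcount(pp1)=1 -> write in place. 5 ppages; refcounts: pp0:2 pp1:1 pp2:2 pp3:2 pp4:1
Op 4: write(P0, v1, 193). refcount(pp1)=1 -> write in place. 5 ppages; refcounts: pp0:2 pp1:1 pp2:2 pp3:2 pp4:1
Op 5: read(P0, v0) -> 39. No state change.
Op 6: read(P1, v3) -> 23. No state change.
Op 7: write(P1, v0, 135). refcount(pp0)=2>1 -> COPY to pp5. 6 ppages; refcounts: pp0:1 pp1:1 pp2:2 pp3:2 pp4:1 pp5:1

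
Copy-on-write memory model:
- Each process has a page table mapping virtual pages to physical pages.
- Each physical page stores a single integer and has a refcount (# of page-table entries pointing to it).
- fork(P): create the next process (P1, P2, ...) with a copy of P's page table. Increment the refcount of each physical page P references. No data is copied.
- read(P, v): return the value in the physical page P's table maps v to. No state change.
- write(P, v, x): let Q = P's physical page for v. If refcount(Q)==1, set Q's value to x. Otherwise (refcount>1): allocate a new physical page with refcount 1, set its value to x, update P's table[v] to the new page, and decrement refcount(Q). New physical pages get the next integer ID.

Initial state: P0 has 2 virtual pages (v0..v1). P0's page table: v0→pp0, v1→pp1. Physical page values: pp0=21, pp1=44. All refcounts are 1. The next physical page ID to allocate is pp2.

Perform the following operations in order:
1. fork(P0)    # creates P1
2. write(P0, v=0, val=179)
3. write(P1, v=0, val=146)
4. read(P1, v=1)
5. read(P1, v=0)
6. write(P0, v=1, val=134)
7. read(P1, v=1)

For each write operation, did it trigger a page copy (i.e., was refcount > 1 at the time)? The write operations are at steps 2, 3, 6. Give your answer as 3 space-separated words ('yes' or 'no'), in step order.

Op 1: fork(P0) -> P1. 2 ppages; refcounts: pp0:2 pp1:2
Op 2: write(P0, v0, 179). refcount(pp0)=2>1 -> COPY to pp2. 3 ppages; refcounts: pp0:1 pp1:2 pp2:1
Op 3: write(P1, v0, 146). refcount(pp0)=1 -> write in place. 3 ppages; refcounts: pp0:1 pp1:2 pp2:1
Op 4: read(P1, v1) -> 44. No state change.
Op 5: read(P1, v0) -> 146. No state change.
Op 6: write(P0, v1, 134). refcount(pp1)=2>1 -> COPY to pp3. 4 ppages; refcounts: pp0:1 pp1:1 pp2:1 pp3:1
Op 7: read(P1, v1) -> 44. No state change.

yes no yes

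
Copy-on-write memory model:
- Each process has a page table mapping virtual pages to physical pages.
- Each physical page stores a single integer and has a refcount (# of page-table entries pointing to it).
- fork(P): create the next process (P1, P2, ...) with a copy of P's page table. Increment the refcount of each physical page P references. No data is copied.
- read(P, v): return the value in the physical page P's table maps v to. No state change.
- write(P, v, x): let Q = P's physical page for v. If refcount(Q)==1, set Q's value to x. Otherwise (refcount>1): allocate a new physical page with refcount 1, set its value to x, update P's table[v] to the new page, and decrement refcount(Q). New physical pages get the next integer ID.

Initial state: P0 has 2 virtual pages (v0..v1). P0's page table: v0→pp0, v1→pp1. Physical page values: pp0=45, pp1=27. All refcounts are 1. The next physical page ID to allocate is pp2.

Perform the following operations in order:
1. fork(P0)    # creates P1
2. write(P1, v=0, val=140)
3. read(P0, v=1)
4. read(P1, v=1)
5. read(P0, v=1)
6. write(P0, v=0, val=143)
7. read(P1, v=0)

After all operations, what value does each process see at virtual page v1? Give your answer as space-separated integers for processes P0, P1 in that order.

Answer: 27 27

Derivation:
Op 1: fork(P0) -> P1. 2 ppages; refcounts: pp0:2 pp1:2
Op 2: write(P1, v0, 140). refcount(pp0)=2>1 -> COPY to pp2. 3 ppages; refcounts: pp0:1 pp1:2 pp2:1
Op 3: read(P0, v1) -> 27. No state change.
Op 4: read(P1, v1) -> 27. No state change.
Op 5: read(P0, v1) -> 27. No state change.
Op 6: write(P0, v0, 143). refcount(pp0)=1 -> write in place. 3 ppages; refcounts: pp0:1 pp1:2 pp2:1
Op 7: read(P1, v0) -> 140. No state change.
P0: v1 -> pp1 = 27
P1: v1 -> pp1 = 27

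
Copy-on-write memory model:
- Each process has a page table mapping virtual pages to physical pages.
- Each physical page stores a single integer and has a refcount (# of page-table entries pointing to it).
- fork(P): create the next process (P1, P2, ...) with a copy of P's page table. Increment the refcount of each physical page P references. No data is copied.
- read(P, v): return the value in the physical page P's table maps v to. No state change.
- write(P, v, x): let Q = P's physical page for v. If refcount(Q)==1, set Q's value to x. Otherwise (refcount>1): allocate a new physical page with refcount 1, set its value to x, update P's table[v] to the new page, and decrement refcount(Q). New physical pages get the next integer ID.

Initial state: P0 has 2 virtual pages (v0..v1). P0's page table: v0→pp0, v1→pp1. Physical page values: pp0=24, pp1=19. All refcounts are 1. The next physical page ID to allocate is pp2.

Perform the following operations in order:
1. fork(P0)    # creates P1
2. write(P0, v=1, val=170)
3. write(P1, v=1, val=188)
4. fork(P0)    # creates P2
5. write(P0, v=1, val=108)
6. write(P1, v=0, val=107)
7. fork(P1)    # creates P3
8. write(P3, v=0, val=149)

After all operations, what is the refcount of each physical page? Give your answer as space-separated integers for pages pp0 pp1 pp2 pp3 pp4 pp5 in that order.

Op 1: fork(P0) -> P1. 2 ppages; refcounts: pp0:2 pp1:2
Op 2: write(P0, v1, 170). refcount(pp1)=2>1 -> COPY to pp2. 3 ppages; refcounts: pp0:2 pp1:1 pp2:1
Op 3: write(P1, v1, 188). refcount(pp1)=1 -> write in place. 3 ppages; refcounts: pp0:2 pp1:1 pp2:1
Op 4: fork(P0) -> P2. 3 ppages; refcounts: pp0:3 pp1:1 pp2:2
Op 5: write(P0, v1, 108). refcount(pp2)=2>1 -> COPY to pp3. 4 ppages; refcounts: pp0:3 pp1:1 pp2:1 pp3:1
Op 6: write(P1, v0, 107). refcount(pp0)=3>1 -> COPY to pp4. 5 ppages; refcounts: pp0:2 pp1:1 pp2:1 pp3:1 pp4:1
Op 7: fork(P1) -> P3. 5 ppages; refcounts: pp0:2 pp1:2 pp2:1 pp3:1 pp4:2
Op 8: write(P3, v0, 149). refcount(pp4)=2>1 -> COPY to pp5. 6 ppages; refcounts: pp0:2 pp1:2 pp2:1 pp3:1 pp4:1 pp5:1

Answer: 2 2 1 1 1 1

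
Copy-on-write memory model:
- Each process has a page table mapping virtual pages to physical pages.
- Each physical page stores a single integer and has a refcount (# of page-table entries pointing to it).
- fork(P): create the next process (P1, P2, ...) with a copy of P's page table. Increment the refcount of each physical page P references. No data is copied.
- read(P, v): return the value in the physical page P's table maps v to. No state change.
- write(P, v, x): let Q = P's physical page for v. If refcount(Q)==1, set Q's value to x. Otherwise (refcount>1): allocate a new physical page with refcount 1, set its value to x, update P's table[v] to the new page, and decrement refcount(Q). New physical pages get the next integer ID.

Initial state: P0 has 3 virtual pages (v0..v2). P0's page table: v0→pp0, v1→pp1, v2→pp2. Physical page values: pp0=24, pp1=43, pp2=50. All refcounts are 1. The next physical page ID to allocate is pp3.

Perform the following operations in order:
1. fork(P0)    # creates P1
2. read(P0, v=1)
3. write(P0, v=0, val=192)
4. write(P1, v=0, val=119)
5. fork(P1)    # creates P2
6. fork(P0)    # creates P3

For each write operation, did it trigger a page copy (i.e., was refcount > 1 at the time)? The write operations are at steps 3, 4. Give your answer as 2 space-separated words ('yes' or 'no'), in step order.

Op 1: fork(P0) -> P1. 3 ppages; refcounts: pp0:2 pp1:2 pp2:2
Op 2: read(P0, v1) -> 43. No state change.
Op 3: write(P0, v0, 192). refcount(pp0)=2>1 -> COPY to pp3. 4 ppages; refcounts: pp0:1 pp1:2 pp2:2 pp3:1
Op 4: write(P1, v0, 119). refcount(pp0)=1 -> write in place. 4 ppages; refcounts: pp0:1 pp1:2 pp2:2 pp3:1
Op 5: fork(P1) -> P2. 4 ppages; refcounts: pp0:2 pp1:3 pp2:3 pp3:1
Op 6: fork(P0) -> P3. 4 ppages; refcounts: pp0:2 pp1:4 pp2:4 pp3:2

yes no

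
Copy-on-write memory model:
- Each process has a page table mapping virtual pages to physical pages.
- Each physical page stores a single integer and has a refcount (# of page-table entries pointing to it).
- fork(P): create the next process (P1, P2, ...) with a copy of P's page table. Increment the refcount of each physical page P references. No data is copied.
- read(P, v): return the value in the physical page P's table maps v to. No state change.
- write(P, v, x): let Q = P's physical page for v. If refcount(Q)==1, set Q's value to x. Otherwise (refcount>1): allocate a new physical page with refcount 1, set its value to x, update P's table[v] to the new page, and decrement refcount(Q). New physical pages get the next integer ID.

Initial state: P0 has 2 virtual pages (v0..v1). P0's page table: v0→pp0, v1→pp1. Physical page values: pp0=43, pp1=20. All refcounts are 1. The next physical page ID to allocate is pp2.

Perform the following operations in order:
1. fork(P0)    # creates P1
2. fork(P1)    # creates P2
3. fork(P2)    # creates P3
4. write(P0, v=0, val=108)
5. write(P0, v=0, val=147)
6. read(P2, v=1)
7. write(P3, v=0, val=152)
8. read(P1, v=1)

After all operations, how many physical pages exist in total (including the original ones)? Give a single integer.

Op 1: fork(P0) -> P1. 2 ppages; refcounts: pp0:2 pp1:2
Op 2: fork(P1) -> P2. 2 ppages; refcounts: pp0:3 pp1:3
Op 3: fork(P2) -> P3. 2 ppages; refcounts: pp0:4 pp1:4
Op 4: write(P0, v0, 108). refcount(pp0)=4>1 -> COPY to pp2. 3 ppages; refcounts: pp0:3 pp1:4 pp2:1
Op 5: write(P0, v0, 147). refcount(pp2)=1 -> write in place. 3 ppages; refcounts: pp0:3 pp1:4 pp2:1
Op 6: read(P2, v1) -> 20. No state change.
Op 7: write(P3, v0, 152). refcount(pp0)=3>1 -> COPY to pp3. 4 ppages; refcounts: pp0:2 pp1:4 pp2:1 pp3:1
Op 8: read(P1, v1) -> 20. No state change.

Answer: 4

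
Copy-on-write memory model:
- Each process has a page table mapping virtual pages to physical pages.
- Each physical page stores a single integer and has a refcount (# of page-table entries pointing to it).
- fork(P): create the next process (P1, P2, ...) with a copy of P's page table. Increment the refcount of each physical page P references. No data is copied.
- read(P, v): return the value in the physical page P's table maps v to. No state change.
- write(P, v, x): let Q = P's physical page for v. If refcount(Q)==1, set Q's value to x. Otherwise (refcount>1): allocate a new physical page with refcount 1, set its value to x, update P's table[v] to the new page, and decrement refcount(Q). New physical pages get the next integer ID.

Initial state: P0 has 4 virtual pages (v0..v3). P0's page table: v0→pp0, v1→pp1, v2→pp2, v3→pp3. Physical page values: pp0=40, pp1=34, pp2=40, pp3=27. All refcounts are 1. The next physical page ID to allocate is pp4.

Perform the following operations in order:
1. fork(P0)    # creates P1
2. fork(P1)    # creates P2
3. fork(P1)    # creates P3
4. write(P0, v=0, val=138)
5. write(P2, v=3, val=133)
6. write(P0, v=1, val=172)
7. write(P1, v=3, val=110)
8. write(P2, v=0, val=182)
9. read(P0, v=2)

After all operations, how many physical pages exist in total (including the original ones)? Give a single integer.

Op 1: fork(P0) -> P1. 4 ppages; refcounts: pp0:2 pp1:2 pp2:2 pp3:2
Op 2: fork(P1) -> P2. 4 ppages; refcounts: pp0:3 pp1:3 pp2:3 pp3:3
Op 3: fork(P1) -> P3. 4 ppages; refcounts: pp0:4 pp1:4 pp2:4 pp3:4
Op 4: write(P0, v0, 138). refcount(pp0)=4>1 -> COPY to pp4. 5 ppages; refcounts: pp0:3 pp1:4 pp2:4 pp3:4 pp4:1
Op 5: write(P2, v3, 133). refcount(pp3)=4>1 -> COPY to pp5. 6 ppages; refcounts: pp0:3 pp1:4 pp2:4 pp3:3 pp4:1 pp5:1
Op 6: write(P0, v1, 172). refcount(pp1)=4>1 -> COPY to pp6. 7 ppages; refcounts: pp0:3 pp1:3 pp2:4 pp3:3 pp4:1 pp5:1 pp6:1
Op 7: write(P1, v3, 110). refcount(pp3)=3>1 -> COPY to pp7. 8 ppages; refcounts: pp0:3 pp1:3 pp2:4 pp3:2 pp4:1 pp5:1 pp6:1 pp7:1
Op 8: write(P2, v0, 182). refcount(pp0)=3>1 -> COPY to pp8. 9 ppages; refcounts: pp0:2 pp1:3 pp2:4 pp3:2 pp4:1 pp5:1 pp6:1 pp7:1 pp8:1
Op 9: read(P0, v2) -> 40. No state change.

Answer: 9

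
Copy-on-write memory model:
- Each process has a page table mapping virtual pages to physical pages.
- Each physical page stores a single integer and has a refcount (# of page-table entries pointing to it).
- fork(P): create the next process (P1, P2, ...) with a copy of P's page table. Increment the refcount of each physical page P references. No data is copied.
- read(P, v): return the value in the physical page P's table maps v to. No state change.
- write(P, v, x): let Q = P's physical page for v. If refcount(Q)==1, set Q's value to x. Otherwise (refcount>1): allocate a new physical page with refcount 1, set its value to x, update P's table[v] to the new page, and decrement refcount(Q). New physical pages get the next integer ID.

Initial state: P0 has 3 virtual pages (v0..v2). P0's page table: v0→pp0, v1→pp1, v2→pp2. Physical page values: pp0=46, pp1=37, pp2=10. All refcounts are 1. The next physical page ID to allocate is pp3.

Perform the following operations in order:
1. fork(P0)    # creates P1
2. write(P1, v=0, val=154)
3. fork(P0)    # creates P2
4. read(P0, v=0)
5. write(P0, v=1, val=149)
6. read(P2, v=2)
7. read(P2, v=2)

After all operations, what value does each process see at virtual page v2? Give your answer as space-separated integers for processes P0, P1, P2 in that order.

Op 1: fork(P0) -> P1. 3 ppages; refcounts: pp0:2 pp1:2 pp2:2
Op 2: write(P1, v0, 154). refcount(pp0)=2>1 -> COPY to pp3. 4 ppages; refcounts: pp0:1 pp1:2 pp2:2 pp3:1
Op 3: fork(P0) -> P2. 4 ppages; refcounts: pp0:2 pp1:3 pp2:3 pp3:1
Op 4: read(P0, v0) -> 46. No state change.
Op 5: write(P0, v1, 149). refcount(pp1)=3>1 -> COPY to pp4. 5 ppages; refcounts: pp0:2 pp1:2 pp2:3 pp3:1 pp4:1
Op 6: read(P2, v2) -> 10. No state change.
Op 7: read(P2, v2) -> 10. No state change.
P0: v2 -> pp2 = 10
P1: v2 -> pp2 = 10
P2: v2 -> pp2 = 10

Answer: 10 10 10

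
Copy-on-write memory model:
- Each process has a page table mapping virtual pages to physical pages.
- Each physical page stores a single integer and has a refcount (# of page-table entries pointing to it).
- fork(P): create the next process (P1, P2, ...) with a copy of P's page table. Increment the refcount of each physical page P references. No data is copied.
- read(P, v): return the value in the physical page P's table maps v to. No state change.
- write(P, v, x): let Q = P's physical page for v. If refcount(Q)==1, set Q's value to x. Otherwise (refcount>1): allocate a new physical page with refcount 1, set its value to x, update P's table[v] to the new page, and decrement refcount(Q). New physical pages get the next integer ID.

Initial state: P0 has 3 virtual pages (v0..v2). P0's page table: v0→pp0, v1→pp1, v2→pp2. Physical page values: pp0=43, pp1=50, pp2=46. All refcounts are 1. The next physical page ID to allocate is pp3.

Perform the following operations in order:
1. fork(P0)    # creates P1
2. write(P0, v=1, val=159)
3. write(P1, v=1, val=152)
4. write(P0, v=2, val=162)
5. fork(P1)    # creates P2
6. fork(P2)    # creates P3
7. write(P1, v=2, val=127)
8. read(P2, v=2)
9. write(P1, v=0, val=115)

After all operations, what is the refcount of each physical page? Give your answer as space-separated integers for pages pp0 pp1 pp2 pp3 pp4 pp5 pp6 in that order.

Op 1: fork(P0) -> P1. 3 ppages; refcounts: pp0:2 pp1:2 pp2:2
Op 2: write(P0, v1, 159). refcount(pp1)=2>1 -> COPY to pp3. 4 ppages; refcounts: pp0:2 pp1:1 pp2:2 pp3:1
Op 3: write(P1, v1, 152). refcount(pp1)=1 -> write in place. 4 ppages; refcounts: pp0:2 pp1:1 pp2:2 pp3:1
Op 4: write(P0, v2, 162). refcount(pp2)=2>1 -> COPY to pp4. 5 ppages; refcounts: pp0:2 pp1:1 pp2:1 pp3:1 pp4:1
Op 5: fork(P1) -> P2. 5 ppages; refcounts: pp0:3 pp1:2 pp2:2 pp3:1 pp4:1
Op 6: fork(P2) -> P3. 5 ppages; refcounts: pp0:4 pp1:3 pp2:3 pp3:1 pp4:1
Op 7: write(P1, v2, 127). refcount(pp2)=3>1 -> COPY to pp5. 6 ppages; refcounts: pp0:4 pp1:3 pp2:2 pp3:1 pp4:1 pp5:1
Op 8: read(P2, v2) -> 46. No state change.
Op 9: write(P1, v0, 115). refcount(pp0)=4>1 -> COPY to pp6. 7 ppages; refcounts: pp0:3 pp1:3 pp2:2 pp3:1 pp4:1 pp5:1 pp6:1

Answer: 3 3 2 1 1 1 1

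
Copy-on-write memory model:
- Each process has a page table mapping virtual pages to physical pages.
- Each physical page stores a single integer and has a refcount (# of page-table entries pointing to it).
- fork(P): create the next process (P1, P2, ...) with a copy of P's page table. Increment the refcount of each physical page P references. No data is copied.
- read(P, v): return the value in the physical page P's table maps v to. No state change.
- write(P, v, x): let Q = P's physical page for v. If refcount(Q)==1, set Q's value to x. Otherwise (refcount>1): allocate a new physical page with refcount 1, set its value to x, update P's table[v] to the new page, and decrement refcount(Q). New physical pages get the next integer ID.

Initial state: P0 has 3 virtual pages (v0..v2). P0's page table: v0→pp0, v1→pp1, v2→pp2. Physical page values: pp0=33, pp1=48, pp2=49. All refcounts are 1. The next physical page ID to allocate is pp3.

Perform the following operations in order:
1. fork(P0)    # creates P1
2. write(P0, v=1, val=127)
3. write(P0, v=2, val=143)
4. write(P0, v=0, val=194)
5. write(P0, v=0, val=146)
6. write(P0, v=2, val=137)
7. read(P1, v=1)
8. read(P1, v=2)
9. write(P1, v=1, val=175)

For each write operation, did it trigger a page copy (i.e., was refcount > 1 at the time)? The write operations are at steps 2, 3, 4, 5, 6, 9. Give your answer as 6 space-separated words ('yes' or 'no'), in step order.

Op 1: fork(P0) -> P1. 3 ppages; refcounts: pp0:2 pp1:2 pp2:2
Op 2: write(P0, v1, 127). refcount(pp1)=2>1 -> COPY to pp3. 4 ppages; refcounts: pp0:2 pp1:1 pp2:2 pp3:1
Op 3: write(P0, v2, 143). refcount(pp2)=2>1 -> COPY to pp4. 5 ppages; refcounts: pp0:2 pp1:1 pp2:1 pp3:1 pp4:1
Op 4: write(P0, v0, 194). refcount(pp0)=2>1 -> COPY to pp5. 6 ppages; refcounts: pp0:1 pp1:1 pp2:1 pp3:1 pp4:1 pp5:1
Op 5: write(P0, v0, 146). refcount(pp5)=1 -> write in place. 6 ppages; refcounts: pp0:1 pp1:1 pp2:1 pp3:1 pp4:1 pp5:1
Op 6: write(P0, v2, 137). refcount(pp4)=1 -> write in place. 6 ppages; refcounts: pp0:1 pp1:1 pp2:1 pp3:1 pp4:1 pp5:1
Op 7: read(P1, v1) -> 48. No state change.
Op 8: read(P1, v2) -> 49. No state change.
Op 9: write(P1, v1, 175). refcount(pp1)=1 -> write in place. 6 ppages; refcounts: pp0:1 pp1:1 pp2:1 pp3:1 pp4:1 pp5:1

yes yes yes no no no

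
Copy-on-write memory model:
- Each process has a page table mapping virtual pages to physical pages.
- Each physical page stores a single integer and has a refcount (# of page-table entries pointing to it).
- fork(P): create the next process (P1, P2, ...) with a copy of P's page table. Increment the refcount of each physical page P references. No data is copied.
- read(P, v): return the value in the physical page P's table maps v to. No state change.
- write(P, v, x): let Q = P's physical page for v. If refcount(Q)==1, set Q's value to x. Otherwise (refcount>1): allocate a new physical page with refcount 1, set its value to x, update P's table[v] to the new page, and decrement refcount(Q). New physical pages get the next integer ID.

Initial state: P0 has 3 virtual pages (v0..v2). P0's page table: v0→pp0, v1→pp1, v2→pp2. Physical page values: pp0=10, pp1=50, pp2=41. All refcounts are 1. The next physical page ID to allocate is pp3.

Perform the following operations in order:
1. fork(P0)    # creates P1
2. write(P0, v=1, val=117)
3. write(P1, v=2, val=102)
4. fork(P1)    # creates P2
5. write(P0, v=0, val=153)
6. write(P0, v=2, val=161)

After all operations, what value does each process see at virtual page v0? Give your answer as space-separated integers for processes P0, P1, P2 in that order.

Op 1: fork(P0) -> P1. 3 ppages; refcounts: pp0:2 pp1:2 pp2:2
Op 2: write(P0, v1, 117). refcount(pp1)=2>1 -> COPY to pp3. 4 ppages; refcounts: pp0:2 pp1:1 pp2:2 pp3:1
Op 3: write(P1, v2, 102). refcount(pp2)=2>1 -> COPY to pp4. 5 ppages; refcounts: pp0:2 pp1:1 pp2:1 pp3:1 pp4:1
Op 4: fork(P1) -> P2. 5 ppages; refcounts: pp0:3 pp1:2 pp2:1 pp3:1 pp4:2
Op 5: write(P0, v0, 153). refcount(pp0)=3>1 -> COPY to pp5. 6 ppages; refcounts: pp0:2 pp1:2 pp2:1 pp3:1 pp4:2 pp5:1
Op 6: write(P0, v2, 161). refcount(pp2)=1 -> write in place. 6 ppages; refcounts: pp0:2 pp1:2 pp2:1 pp3:1 pp4:2 pp5:1
P0: v0 -> pp5 = 153
P1: v0 -> pp0 = 10
P2: v0 -> pp0 = 10

Answer: 153 10 10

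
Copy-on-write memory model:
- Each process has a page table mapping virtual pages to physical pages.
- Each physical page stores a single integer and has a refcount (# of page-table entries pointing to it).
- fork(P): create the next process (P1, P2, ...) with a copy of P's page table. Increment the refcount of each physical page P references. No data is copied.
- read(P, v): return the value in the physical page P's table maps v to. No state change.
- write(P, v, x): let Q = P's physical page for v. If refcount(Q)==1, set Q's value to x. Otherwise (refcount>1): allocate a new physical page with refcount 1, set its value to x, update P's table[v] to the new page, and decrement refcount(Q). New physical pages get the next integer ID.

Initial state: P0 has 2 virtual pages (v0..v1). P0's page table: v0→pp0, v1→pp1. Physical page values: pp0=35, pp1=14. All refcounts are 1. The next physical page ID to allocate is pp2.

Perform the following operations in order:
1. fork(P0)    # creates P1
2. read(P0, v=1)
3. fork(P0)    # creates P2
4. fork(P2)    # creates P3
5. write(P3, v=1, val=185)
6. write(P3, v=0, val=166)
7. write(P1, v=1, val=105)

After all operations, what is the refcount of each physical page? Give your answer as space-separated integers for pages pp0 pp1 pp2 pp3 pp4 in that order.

Op 1: fork(P0) -> P1. 2 ppages; refcounts: pp0:2 pp1:2
Op 2: read(P0, v1) -> 14. No state change.
Op 3: fork(P0) -> P2. 2 ppages; refcounts: pp0:3 pp1:3
Op 4: fork(P2) -> P3. 2 ppages; refcounts: pp0:4 pp1:4
Op 5: write(P3, v1, 185). refcount(pp1)=4>1 -> COPY to pp2. 3 ppages; refcounts: pp0:4 pp1:3 pp2:1
Op 6: write(P3, v0, 166). refcount(pp0)=4>1 -> COPY to pp3. 4 ppages; refcounts: pp0:3 pp1:3 pp2:1 pp3:1
Op 7: write(P1, v1, 105). refcount(pp1)=3>1 -> COPY to pp4. 5 ppages; refcounts: pp0:3 pp1:2 pp2:1 pp3:1 pp4:1

Answer: 3 2 1 1 1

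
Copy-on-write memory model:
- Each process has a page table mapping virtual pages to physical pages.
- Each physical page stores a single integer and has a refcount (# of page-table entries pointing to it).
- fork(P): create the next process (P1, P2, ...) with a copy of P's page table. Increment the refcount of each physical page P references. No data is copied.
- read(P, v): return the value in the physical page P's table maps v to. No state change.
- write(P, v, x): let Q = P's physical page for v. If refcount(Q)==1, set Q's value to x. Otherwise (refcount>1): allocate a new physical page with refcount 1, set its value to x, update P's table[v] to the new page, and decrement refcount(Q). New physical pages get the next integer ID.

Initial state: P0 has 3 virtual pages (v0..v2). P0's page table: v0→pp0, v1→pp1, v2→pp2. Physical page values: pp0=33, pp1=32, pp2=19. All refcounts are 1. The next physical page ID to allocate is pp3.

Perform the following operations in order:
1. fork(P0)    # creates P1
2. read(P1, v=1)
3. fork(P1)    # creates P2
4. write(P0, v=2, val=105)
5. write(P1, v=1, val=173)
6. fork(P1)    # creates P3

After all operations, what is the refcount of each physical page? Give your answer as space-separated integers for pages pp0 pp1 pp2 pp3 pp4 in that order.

Op 1: fork(P0) -> P1. 3 ppages; refcounts: pp0:2 pp1:2 pp2:2
Op 2: read(P1, v1) -> 32. No state change.
Op 3: fork(P1) -> P2. 3 ppages; refcounts: pp0:3 pp1:3 pp2:3
Op 4: write(P0, v2, 105). refcount(pp2)=3>1 -> COPY to pp3. 4 ppages; refcounts: pp0:3 pp1:3 pp2:2 pp3:1
Op 5: write(P1, v1, 173). refcount(pp1)=3>1 -> COPY to pp4. 5 ppages; refcounts: pp0:3 pp1:2 pp2:2 pp3:1 pp4:1
Op 6: fork(P1) -> P3. 5 ppages; refcounts: pp0:4 pp1:2 pp2:3 pp3:1 pp4:2

Answer: 4 2 3 1 2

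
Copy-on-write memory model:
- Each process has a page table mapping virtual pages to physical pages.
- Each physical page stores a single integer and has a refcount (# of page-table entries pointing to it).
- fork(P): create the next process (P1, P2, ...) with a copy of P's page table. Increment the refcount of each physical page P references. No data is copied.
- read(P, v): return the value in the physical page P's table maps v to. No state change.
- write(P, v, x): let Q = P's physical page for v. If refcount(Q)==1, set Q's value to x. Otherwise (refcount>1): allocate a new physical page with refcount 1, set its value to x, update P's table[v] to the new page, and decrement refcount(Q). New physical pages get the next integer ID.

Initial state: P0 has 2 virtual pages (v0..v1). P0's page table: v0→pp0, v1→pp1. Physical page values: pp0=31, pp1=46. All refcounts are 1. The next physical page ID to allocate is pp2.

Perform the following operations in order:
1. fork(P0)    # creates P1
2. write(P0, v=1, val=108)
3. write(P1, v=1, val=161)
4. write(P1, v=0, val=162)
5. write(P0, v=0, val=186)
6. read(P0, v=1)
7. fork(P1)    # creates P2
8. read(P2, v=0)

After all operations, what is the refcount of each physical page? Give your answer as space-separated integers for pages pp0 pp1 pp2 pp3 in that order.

Answer: 1 2 1 2

Derivation:
Op 1: fork(P0) -> P1. 2 ppages; refcounts: pp0:2 pp1:2
Op 2: write(P0, v1, 108). refcount(pp1)=2>1 -> COPY to pp2. 3 ppages; refcounts: pp0:2 pp1:1 pp2:1
Op 3: write(P1, v1, 161). refcount(pp1)=1 -> write in place. 3 ppages; refcounts: pp0:2 pp1:1 pp2:1
Op 4: write(P1, v0, 162). refcount(pp0)=2>1 -> COPY to pp3. 4 ppages; refcounts: pp0:1 pp1:1 pp2:1 pp3:1
Op 5: write(P0, v0, 186). refcount(pp0)=1 -> write in place. 4 ppages; refcounts: pp0:1 pp1:1 pp2:1 pp3:1
Op 6: read(P0, v1) -> 108. No state change.
Op 7: fork(P1) -> P2. 4 ppages; refcounts: pp0:1 pp1:2 pp2:1 pp3:2
Op 8: read(P2, v0) -> 162. No state change.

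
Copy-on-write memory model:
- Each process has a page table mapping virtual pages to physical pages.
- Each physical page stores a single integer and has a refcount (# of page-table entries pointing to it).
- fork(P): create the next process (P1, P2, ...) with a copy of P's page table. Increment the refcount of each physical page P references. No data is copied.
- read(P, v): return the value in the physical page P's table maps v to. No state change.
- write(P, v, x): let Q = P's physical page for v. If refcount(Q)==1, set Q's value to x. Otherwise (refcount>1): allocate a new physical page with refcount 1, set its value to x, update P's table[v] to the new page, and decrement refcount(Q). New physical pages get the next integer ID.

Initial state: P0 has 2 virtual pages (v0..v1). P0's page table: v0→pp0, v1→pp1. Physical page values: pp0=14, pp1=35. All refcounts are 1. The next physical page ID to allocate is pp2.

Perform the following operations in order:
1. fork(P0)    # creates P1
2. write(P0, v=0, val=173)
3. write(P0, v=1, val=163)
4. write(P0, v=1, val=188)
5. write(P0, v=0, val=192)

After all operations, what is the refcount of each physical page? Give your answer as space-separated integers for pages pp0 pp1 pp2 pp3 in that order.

Op 1: fork(P0) -> P1. 2 ppages; refcounts: pp0:2 pp1:2
Op 2: write(P0, v0, 173). refcount(pp0)=2>1 -> COPY to pp2. 3 ppages; refcounts: pp0:1 pp1:2 pp2:1
Op 3: write(P0, v1, 163). refcount(pp1)=2>1 -> COPY to pp3. 4 ppages; refcounts: pp0:1 pp1:1 pp2:1 pp3:1
Op 4: write(P0, v1, 188). refcount(pp3)=1 -> write in place. 4 ppages; refcounts: pp0:1 pp1:1 pp2:1 pp3:1
Op 5: write(P0, v0, 192). refcount(pp2)=1 -> write in place. 4 ppages; refcounts: pp0:1 pp1:1 pp2:1 pp3:1

Answer: 1 1 1 1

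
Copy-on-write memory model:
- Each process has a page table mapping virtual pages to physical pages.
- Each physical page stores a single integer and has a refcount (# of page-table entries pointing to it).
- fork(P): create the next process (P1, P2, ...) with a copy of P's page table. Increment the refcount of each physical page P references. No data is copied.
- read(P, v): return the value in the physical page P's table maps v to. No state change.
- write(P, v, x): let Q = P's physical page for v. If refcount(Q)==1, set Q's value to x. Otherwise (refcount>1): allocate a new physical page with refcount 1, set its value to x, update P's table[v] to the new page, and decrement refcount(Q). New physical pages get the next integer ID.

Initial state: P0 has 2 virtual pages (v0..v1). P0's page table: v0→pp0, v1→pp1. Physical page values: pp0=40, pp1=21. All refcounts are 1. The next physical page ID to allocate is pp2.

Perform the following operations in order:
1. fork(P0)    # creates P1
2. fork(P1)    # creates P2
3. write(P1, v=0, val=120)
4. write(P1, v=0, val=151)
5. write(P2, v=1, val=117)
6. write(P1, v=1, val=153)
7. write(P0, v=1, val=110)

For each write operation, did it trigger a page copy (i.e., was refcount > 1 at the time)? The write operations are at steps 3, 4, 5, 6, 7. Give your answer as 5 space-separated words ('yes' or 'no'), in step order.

Op 1: fork(P0) -> P1. 2 ppages; refcounts: pp0:2 pp1:2
Op 2: fork(P1) -> P2. 2 ppages; refcounts: pp0:3 pp1:3
Op 3: write(P1, v0, 120). refcount(pp0)=3>1 -> COPY to pp2. 3 ppages; refcounts: pp0:2 pp1:3 pp2:1
Op 4: write(P1, v0, 151). refcount(pp2)=1 -> write in place. 3 ppages; refcounts: pp0:2 pp1:3 pp2:1
Op 5: write(P2, v1, 117). refcount(pp1)=3>1 -> COPY to pp3. 4 ppages; refcounts: pp0:2 pp1:2 pp2:1 pp3:1
Op 6: write(P1, v1, 153). refcount(pp1)=2>1 -> COPY to pp4. 5 ppages; refcounts: pp0:2 pp1:1 pp2:1 pp3:1 pp4:1
Op 7: write(P0, v1, 110). refcount(pp1)=1 -> write in place. 5 ppages; refcounts: pp0:2 pp1:1 pp2:1 pp3:1 pp4:1

yes no yes yes no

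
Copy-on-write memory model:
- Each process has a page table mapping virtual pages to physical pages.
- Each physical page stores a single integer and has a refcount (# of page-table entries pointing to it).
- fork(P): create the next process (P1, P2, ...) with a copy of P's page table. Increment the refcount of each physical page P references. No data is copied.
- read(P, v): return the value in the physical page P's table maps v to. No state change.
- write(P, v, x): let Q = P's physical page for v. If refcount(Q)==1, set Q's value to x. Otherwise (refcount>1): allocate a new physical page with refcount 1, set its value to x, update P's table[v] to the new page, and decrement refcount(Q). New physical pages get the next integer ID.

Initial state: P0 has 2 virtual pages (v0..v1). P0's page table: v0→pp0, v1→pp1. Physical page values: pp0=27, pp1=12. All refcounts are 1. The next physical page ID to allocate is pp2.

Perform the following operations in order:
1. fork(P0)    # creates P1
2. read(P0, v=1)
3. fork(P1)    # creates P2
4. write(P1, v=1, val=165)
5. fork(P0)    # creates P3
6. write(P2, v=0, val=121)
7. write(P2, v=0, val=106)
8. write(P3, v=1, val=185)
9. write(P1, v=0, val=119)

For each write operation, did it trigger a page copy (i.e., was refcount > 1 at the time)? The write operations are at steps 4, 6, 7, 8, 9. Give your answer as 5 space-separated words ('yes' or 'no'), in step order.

Op 1: fork(P0) -> P1. 2 ppages; refcounts: pp0:2 pp1:2
Op 2: read(P0, v1) -> 12. No state change.
Op 3: fork(P1) -> P2. 2 ppages; refcounts: pp0:3 pp1:3
Op 4: write(P1, v1, 165). refcount(pp1)=3>1 -> COPY to pp2. 3 ppages; refcounts: pp0:3 pp1:2 pp2:1
Op 5: fork(P0) -> P3. 3 ppages; refcounts: pp0:4 pp1:3 pp2:1
Op 6: write(P2, v0, 121). refcount(pp0)=4>1 -> COPY to pp3. 4 ppages; refcounts: pp0:3 pp1:3 pp2:1 pp3:1
Op 7: write(P2, v0, 106). refcount(pp3)=1 -> write in place. 4 ppages; refcounts: pp0:3 pp1:3 pp2:1 pp3:1
Op 8: write(P3, v1, 185). refcount(pp1)=3>1 -> COPY to pp4. 5 ppages; refcounts: pp0:3 pp1:2 pp2:1 pp3:1 pp4:1
Op 9: write(P1, v0, 119). refcount(pp0)=3>1 -> COPY to pp5. 6 ppages; refcounts: pp0:2 pp1:2 pp2:1 pp3:1 pp4:1 pp5:1

yes yes no yes yes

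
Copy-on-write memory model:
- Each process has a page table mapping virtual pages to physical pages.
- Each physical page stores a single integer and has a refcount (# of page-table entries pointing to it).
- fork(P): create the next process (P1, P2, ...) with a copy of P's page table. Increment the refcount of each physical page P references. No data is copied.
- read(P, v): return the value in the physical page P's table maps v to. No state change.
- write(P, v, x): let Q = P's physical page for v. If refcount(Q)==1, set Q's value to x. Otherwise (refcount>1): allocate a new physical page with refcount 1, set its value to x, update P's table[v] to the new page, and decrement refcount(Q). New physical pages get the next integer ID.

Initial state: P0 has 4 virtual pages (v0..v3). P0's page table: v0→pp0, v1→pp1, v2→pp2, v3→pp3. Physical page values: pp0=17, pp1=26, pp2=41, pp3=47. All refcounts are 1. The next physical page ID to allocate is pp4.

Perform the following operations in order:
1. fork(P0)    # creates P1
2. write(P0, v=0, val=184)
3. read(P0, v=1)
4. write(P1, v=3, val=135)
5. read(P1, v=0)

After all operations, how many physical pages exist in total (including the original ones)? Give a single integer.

Answer: 6

Derivation:
Op 1: fork(P0) -> P1. 4 ppages; refcounts: pp0:2 pp1:2 pp2:2 pp3:2
Op 2: write(P0, v0, 184). refcount(pp0)=2>1 -> COPY to pp4. 5 ppages; refcounts: pp0:1 pp1:2 pp2:2 pp3:2 pp4:1
Op 3: read(P0, v1) -> 26. No state change.
Op 4: write(P1, v3, 135). refcount(pp3)=2>1 -> COPY to pp5. 6 ppages; refcounts: pp0:1 pp1:2 pp2:2 pp3:1 pp4:1 pp5:1
Op 5: read(P1, v0) -> 17. No state change.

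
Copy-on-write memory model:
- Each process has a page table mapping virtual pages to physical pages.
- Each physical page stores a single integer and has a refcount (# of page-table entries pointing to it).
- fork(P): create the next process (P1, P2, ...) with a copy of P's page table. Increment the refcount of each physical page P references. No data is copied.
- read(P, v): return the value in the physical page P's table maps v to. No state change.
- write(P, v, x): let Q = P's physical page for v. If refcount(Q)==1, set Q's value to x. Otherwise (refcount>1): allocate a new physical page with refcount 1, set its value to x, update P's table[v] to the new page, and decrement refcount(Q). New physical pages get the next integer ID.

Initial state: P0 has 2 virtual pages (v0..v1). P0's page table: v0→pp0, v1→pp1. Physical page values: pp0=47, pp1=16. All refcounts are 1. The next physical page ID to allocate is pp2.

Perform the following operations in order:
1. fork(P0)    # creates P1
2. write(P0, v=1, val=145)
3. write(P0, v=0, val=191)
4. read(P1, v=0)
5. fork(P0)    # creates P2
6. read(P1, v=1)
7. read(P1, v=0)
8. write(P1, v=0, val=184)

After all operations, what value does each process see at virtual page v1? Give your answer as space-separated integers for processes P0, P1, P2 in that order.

Op 1: fork(P0) -> P1. 2 ppages; refcounts: pp0:2 pp1:2
Op 2: write(P0, v1, 145). refcount(pp1)=2>1 -> COPY to pp2. 3 ppages; refcounts: pp0:2 pp1:1 pp2:1
Op 3: write(P0, v0, 191). refcount(pp0)=2>1 -> COPY to pp3. 4 ppages; refcounts: pp0:1 pp1:1 pp2:1 pp3:1
Op 4: read(P1, v0) -> 47. No state change.
Op 5: fork(P0) -> P2. 4 ppages; refcounts: pp0:1 pp1:1 pp2:2 pp3:2
Op 6: read(P1, v1) -> 16. No state change.
Op 7: read(P1, v0) -> 47. No state change.
Op 8: write(P1, v0, 184). refcount(pp0)=1 -> write in place. 4 ppages; refcounts: pp0:1 pp1:1 pp2:2 pp3:2
P0: v1 -> pp2 = 145
P1: v1 -> pp1 = 16
P2: v1 -> pp2 = 145

Answer: 145 16 145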